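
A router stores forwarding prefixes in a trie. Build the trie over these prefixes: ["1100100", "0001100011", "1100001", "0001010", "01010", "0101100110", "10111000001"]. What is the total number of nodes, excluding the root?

43

Count nodes per top-level branch (shared prefixes stored once):
  '0'-branch (0001010, 0001100011, 01010, 0101100110): 23 nodes
  '1'-branch (10111000001, 1100001, 1100100): 20 nodes
Sum: 43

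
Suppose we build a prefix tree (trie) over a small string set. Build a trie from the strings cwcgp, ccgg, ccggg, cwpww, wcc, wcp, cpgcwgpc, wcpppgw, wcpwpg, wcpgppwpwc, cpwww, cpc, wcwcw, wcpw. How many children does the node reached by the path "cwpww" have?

The children of the "cwpww" node are the distinct next characters among strings starting with "cwpww".
No stored string extends past "cwpww".
That node has 0 child edges.

0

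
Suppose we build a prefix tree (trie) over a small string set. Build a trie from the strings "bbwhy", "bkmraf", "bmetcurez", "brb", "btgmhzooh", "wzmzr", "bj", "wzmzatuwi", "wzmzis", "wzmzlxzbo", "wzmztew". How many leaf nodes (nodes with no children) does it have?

11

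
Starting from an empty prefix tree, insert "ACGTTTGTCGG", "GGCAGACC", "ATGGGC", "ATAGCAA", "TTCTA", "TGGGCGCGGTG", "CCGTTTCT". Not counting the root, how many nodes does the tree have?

For each word, the new-node count is its length minus the longest prefix already in the trie:
  "ACGTTTGTCGG" → 11 new (A, C, G, T, T, T, G, T, C, G, G)
  "GGCAGACC" → 8 new (G, G, C, A, G, A, C, C)
  "ATGGGC" → prefix "A" already present; 5 new (T, G, G, G, C)
  "ATAGCAA" → prefix "AT" already present; 5 new (A, G, C, A, A)
  "TTCTA" → 5 new (T, T, C, T, A)
  "TGGGCGCGGTG" → prefix "T" already present; 10 new (G, G, G, C, G, C, G, G, T, G)
  "CCGTTTCT" → 8 new (C, C, G, T, T, T, C, T)
Total nodes = 11 + 8 + 5 + 5 + 5 + 10 + 8 = 52

52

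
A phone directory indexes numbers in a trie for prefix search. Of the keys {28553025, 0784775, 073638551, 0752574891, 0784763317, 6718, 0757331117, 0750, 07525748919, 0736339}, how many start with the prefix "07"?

8

Filter for entries beginning with "07":
Words under "07": 0736339, 073638551, 0750, 0752574891, 07525748919, 0757331117, 0784763317, 0784775
Count: 8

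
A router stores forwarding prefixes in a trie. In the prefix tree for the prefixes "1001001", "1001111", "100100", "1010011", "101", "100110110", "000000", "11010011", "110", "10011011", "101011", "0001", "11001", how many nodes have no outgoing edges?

Leaves are exactly the stored words that no other stored word extends.
Those words: "000000", "0001", "1001001", "100110110", "1001111", "1010011", "101011", "11001", "11010011"
Leaf count: 9

9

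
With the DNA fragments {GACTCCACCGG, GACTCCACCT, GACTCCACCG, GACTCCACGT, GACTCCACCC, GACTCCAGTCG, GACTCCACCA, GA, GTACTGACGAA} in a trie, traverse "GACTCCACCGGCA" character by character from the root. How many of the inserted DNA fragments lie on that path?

3

Traverse "GACTCCACCGGCA" character by character; count nodes along the way that are marked as word ends.
Prefixes of the query that are stored words: "GA", "GACTCCACCG", "GACTCCACCGG"
Count: 3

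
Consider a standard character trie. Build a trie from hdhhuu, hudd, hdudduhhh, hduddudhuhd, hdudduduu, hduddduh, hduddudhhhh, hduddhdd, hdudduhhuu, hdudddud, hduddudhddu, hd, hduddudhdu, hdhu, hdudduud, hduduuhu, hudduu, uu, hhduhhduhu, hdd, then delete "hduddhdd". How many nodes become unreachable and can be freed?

A node on "hduddhdd"'s path can go only if nothing else ends at it or branches off below it.
The suffix "hdd" (3 nodes) is used only by "hduddhdd"; the node for "hdudd" still has the child "u", so pruning stops there.
Nodes removed: 3

3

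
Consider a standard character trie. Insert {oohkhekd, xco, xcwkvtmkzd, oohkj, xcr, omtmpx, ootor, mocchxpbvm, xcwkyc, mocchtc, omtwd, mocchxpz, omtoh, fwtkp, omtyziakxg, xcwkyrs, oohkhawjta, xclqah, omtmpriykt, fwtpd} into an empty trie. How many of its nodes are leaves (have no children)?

20

A leaf is a node with no children — equivalently, the end of a word that is not a proper prefix of any other stored word.
Those words: "fwtkp", "fwtpd", "mocchtc", "mocchxpbvm", "mocchxpz", "omtmpriykt", "omtmpx", "omtoh", "omtwd", "omtyziakxg", "oohkhawjta", "oohkhekd", "oohkj", "ootor", "xclqah", "xco", "xcr", "xcwkvtmkzd", "xcwkyc", "xcwkyrs"
Leaf count: 20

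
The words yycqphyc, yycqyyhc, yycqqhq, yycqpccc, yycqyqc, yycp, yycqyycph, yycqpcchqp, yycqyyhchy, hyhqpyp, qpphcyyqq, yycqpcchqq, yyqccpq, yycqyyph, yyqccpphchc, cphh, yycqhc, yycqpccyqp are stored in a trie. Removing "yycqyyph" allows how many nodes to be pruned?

2

Walk "yycqyyph" from the leaf back toward the root, removing each node that no remaining word uses.
The suffix "ph" (2 nodes) is used only by "yycqyyph"; the node for "yycqyy" still has the child "h", so pruning stops there.
Nodes removed: 2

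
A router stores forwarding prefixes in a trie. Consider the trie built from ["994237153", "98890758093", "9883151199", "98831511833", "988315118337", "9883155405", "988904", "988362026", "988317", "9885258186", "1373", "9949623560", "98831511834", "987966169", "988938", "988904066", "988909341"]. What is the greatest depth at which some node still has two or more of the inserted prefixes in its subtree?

Equivalently: take the maximum, over all pairs, of their longest common prefix length.
e.g. "98831511833" and "988315118337" share the prefix "98831511833" of length 11; no pair shares a longer one.
Longest shared-prefix length: 11

11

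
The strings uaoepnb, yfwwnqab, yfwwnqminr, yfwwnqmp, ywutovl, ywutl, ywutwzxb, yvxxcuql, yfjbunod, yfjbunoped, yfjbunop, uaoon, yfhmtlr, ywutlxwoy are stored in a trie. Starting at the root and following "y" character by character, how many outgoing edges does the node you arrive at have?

The children of the "y" node are the distinct next characters among strings starting with "y".
Characters that immediately follow "y" among the stored strings: {f, v, w}.
That node has 3 child edges.

3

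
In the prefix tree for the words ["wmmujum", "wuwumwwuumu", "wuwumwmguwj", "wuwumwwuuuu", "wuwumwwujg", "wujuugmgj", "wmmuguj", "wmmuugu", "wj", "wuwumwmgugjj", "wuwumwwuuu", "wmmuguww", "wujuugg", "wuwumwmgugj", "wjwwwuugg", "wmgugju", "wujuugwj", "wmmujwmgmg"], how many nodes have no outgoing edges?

Leaves are exactly the stored words that no other stored word extends.
Those words: "wjwwwuugg", "wmgugju", "wmmuguj", "wmmuguww", "wmmujum", "wmmujwmgmg", "wmmuugu", "wujuugg", "wujuugmgj", "wujuugwj", "wuwumwmgugjj", "wuwumwmguwj", "wuwumwwujg", "wuwumwwuumu", "wuwumwwuuuu"
Leaf count: 15

15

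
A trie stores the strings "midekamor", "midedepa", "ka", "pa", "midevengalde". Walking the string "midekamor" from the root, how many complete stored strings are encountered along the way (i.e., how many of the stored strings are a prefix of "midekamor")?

1

Traverse "midekamor" character by character; count nodes along the way that are marked as word ends.
Prefixes of the query that are stored words: "midekamor"
Count: 1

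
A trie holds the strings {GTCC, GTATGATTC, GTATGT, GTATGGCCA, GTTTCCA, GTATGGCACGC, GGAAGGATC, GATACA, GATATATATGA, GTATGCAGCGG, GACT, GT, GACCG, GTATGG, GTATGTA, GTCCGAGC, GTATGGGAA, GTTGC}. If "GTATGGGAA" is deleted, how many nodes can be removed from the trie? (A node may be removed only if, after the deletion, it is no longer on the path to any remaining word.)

A node on "GTATGGGAA"'s path can go only if nothing else ends at it or branches off below it.
The suffix "GAA" (3 nodes) is used only by "GTATGGGAA"; the node for "GTATGG" still has the child "C", so pruning stops there.
Nodes removed: 3

3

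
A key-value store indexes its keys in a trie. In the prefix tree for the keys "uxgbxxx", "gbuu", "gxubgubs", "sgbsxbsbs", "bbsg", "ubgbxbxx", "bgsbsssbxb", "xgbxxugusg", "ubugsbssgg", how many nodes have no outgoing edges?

A leaf is a node with no children — equivalently, the end of a word that is not a proper prefix of any other stored word.
Those words: "bbsg", "bgsbsssbxb", "gbuu", "gxubgubs", "sgbsxbsbs", "ubgbxbxx", "ubugsbssgg", "uxgbxxx", "xgbxxugusg"
Leaf count: 9

9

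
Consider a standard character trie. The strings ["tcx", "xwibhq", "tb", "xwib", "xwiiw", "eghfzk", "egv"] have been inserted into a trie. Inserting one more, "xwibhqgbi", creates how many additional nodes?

3

Walking "xwibhqgbi" from the root, the first 6 characters ("xwibhq") follow existing edges; "g" is the first miss.
So 9 − 6 = 3 new nodes.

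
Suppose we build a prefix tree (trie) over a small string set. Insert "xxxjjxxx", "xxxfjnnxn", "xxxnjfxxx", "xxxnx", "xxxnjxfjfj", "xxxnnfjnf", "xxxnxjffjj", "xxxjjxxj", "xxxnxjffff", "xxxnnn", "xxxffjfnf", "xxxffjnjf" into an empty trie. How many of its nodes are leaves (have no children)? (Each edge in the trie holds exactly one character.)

11

A leaf is a node with no children — equivalently, the end of a word that is not a proper prefix of any other stored word.
Those words: "xxxffjfnf", "xxxffjnjf", "xxxfjnnxn", "xxxjjxxj", "xxxjjxxx", "xxxnjfxxx", "xxxnjxfjfj", "xxxnnfjnf", "xxxnnn", "xxxnxjffff", "xxxnxjffjj"
Leaf count: 11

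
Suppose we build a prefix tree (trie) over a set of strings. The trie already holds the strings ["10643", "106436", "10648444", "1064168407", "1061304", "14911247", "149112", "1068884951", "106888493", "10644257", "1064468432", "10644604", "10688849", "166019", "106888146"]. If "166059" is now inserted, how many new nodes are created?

2

Walking "166059" from the root, the first 4 characters ("1660") follow existing edges; "5" is the first miss.
So 6 − 4 = 2 new nodes.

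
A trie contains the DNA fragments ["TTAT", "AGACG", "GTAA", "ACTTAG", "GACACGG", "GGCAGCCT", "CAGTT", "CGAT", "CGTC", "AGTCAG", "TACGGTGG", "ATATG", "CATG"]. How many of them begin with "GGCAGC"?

1

Walk to "GGCAGC"; the words in its subtree are exactly those with that prefix.
Matches: "GGCAGCCT"
Count: 1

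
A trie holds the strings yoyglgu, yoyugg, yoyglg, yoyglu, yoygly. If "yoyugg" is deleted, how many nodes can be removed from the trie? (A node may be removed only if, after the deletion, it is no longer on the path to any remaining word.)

3

A node on "yoyugg"'s path can go only if nothing else ends at it or branches off below it.
The suffix "ugg" (3 nodes) is used only by "yoyugg"; the node for "yoy" still has the child "g", so pruning stops there.
Nodes removed: 3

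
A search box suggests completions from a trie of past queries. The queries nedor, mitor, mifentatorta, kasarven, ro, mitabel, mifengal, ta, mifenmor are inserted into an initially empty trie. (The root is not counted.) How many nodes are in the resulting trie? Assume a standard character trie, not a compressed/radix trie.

42

For each word, the new-node count is its length minus the longest prefix already in the trie:
  "nedor" → 5 new (n, e, d, o, r)
  "mitor" → 5 new (m, i, t, o, r)
  "mifentatorta" → prefix "mi" already present; 10 new (f, e, n, t, a, t, o, r, t, a)
  "kasarven" → 8 new (k, a, s, a, r, v, e, n)
  "ro" → 2 new (r, o)
  "mitabel" → prefix "mit" already present; 4 new (a, b, e, l)
  "mifengal" → prefix "mifen" already present; 3 new (g, a, l)
  "ta" → 2 new (t, a)
  "mifenmor" → prefix "mifen" already present; 3 new (m, o, r)
Total nodes = 5 + 5 + 10 + 8 + 2 + 4 + 3 + 2 + 3 = 42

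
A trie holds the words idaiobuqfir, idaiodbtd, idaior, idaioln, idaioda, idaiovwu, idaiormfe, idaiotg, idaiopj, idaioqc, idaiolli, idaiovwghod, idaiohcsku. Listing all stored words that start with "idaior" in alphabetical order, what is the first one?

idaior

DFS of the "idaior" subtree visits, in order: "idaior", "idaiormfe"
The 1st is idaior.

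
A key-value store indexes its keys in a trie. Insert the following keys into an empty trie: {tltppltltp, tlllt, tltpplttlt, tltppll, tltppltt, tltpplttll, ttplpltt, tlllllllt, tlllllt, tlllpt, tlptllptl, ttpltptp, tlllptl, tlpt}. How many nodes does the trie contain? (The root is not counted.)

45

Trace insertions, counting only characters that open a new branch:
  "tltppltltp" → 10 new (t, l, t, p, p, l, t, l, t, p)
  "tlllt" → prefix "tl" already present; 3 new (l, l, t)
  "tltpplttlt" → prefix "tltpplt" already present; 3 new (t, l, t)
  "tltppll" → prefix "tltppl" already present; 1 new (l)
  "tltppltt" → prefix "tltppltt" already present; 0 new (none)
  "tltpplttll" → prefix "tltpplttl" already present; 1 new (l)
  "ttplpltt" → prefix "t" already present; 7 new (t, p, l, p, l, t, t)
  "tlllllllt" → prefix "tlll" already present; 5 new (l, l, l, l, t)
  "tlllllt" → prefix "tlllll" already present; 1 new (t)
  "tlllpt" → prefix "tlll" already present; 2 new (p, t)
  "tlptllptl" → prefix "tl" already present; 7 new (p, t, l, l, p, t, l)
  "ttpltptp" → prefix "ttpl" already present; 4 new (t, p, t, p)
  "tlllptl" → prefix "tlllpt" already present; 1 new (l)
  "tlpt" → prefix "tlpt" already present; 0 new (none)
Total nodes = 10 + 3 + 3 + 1 + 0 + 1 + 7 + 5 + 1 + 2 + 7 + 4 + 1 + 0 = 45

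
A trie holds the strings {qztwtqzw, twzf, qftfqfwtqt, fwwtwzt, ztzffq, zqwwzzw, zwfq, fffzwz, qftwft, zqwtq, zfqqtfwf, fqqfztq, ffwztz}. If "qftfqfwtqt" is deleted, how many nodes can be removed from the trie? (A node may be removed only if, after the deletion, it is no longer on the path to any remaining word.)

7

Walk "qftfqfwtqt" from the leaf back toward the root, removing each node that no remaining word uses.
The suffix "fqfwtqt" (7 nodes) is used only by "qftfqfwtqt"; the node for "qft" still has the child "w", so pruning stops there.
Nodes removed: 7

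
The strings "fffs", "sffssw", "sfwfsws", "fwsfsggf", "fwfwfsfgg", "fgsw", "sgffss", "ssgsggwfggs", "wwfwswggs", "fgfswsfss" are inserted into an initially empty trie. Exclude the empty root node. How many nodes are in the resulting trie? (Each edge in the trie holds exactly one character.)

Count nodes per top-level branch (shared prefixes stored once):
  'f'-branch (fffs, fgfswsfss, fgsw, fwfwfsfgg, fwsfsggf): 28 nodes
  's'-branch (sffssw, sfwfsws, sgffss, ssgsggwfggs): 26 nodes
  'w'-branch (wwfwswggs): 9 nodes
Sum: 63

63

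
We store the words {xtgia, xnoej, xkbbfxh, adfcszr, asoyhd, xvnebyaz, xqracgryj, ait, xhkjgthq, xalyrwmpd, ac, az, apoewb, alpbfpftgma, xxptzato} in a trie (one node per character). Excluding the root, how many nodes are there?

Count nodes per top-level branch (shared prefixes stored once):
  'a'-branch (ac, adfcszr, ait, alpbfpftgma, apoewb, asoyhd, az): 31 nodes
  'x'-branch (xalyrwmpd, xhkjgthq, xkbbfxh, xnoej, xqracgryj, xtgia, xvnebyaz, xxptzato): 52 nodes
Sum: 83

83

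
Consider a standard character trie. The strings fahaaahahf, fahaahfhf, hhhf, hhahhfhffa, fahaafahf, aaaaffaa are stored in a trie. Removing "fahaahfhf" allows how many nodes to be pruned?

4

A node on "fahaahfhf"'s path can go only if nothing else ends at it or branches off below it.
The suffix "hfhf" (4 nodes) is used only by "fahaahfhf"; the node for "fahaa" still has the child "a", so pruning stops there.
Nodes removed: 4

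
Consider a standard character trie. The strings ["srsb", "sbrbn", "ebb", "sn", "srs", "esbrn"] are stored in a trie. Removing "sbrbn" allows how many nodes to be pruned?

Walk "sbrbn" from the leaf back toward the root, removing each node that no remaining word uses.
The suffix "brbn" (4 nodes) is used only by "sbrbn"; the node for "s" still has the child "r", so pruning stops there.
Nodes removed: 4

4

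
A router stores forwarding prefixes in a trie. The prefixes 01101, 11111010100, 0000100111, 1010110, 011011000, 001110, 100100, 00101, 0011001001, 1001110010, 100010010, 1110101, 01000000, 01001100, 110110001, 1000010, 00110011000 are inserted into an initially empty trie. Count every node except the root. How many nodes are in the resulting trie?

For each word, the new-node count is its length minus the longest prefix already in the trie:
  "01101" → 5 new (0, 1, 1, 0, 1)
  "11111010100" → 11 new (1, 1, 1, 1, 1, 0, 1, 0, 1, 0, 0)
  "0000100111" → prefix "0" already present; 9 new (0, 0, 0, 1, 0, 0, 1, 1, 1)
  "1010110" → prefix "1" already present; 6 new (0, 1, 0, 1, 1, 0)
  "011011000" → prefix "01101" already present; 4 new (1, 0, 0, 0)
  "001110" → prefix "00" already present; 4 new (1, 1, 1, 0)
  "100100" → prefix "10" already present; 4 new (0, 1, 0, 0)
  "00101" → prefix "001" already present; 2 new (0, 1)
  "0011001001" → prefix "0011" already present; 6 new (0, 0, 1, 0, 0, 1)
  "1001110010" → prefix "1001" already present; 6 new (1, 1, 0, 0, 1, 0)
  "100010010" → prefix "100" already present; 6 new (0, 1, 0, 0, 1, 0)
  "1110101" → prefix "111" already present; 4 new (0, 1, 0, 1)
  "01000000" → prefix "01" already present; 6 new (0, 0, 0, 0, 0, 0)
  "01001100" → prefix "0100" already present; 4 new (1, 1, 0, 0)
  "110110001" → prefix "11" already present; 7 new (0, 1, 1, 0, 0, 0, 1)
  "1000010" → prefix "1000" already present; 3 new (0, 1, 0)
  "00110011000" → prefix "0011001" already present; 4 new (1, 0, 0, 0)
Total nodes = 5 + 11 + 9 + 6 + 4 + 4 + 4 + 2 + 6 + 6 + 6 + 4 + 6 + 4 + 7 + 3 + 4 = 91

91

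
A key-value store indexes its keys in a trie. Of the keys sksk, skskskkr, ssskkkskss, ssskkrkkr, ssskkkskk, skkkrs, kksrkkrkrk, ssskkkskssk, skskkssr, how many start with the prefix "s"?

Walk to "s"; the words in its subtree are exactly those with that prefix.
Words under "s": skkkrs, sksk, skskkssr, skskskkr, ssskkkskk, ssskkkskss, ssskkkskssk, ssskkrkkr
Count: 8

8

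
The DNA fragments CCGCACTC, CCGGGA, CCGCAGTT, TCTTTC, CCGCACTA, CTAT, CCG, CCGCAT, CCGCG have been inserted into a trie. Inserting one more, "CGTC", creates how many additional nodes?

Walking "CGTC" from the root, the first 1 characters ("C") follow existing edges; "G" is the first miss.
Each of the 3 remaining characters creates one node.

3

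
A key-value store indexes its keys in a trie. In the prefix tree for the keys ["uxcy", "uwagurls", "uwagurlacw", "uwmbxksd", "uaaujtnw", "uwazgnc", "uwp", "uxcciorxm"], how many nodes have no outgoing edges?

A leaf is a node with no children — equivalently, the end of a word that is not a proper prefix of any other stored word.
Those words: "uaaujtnw", "uwagurlacw", "uwagurls", "uwazgnc", "uwmbxksd", "uwp", "uxcciorxm", "uxcy"
Leaf count: 8

8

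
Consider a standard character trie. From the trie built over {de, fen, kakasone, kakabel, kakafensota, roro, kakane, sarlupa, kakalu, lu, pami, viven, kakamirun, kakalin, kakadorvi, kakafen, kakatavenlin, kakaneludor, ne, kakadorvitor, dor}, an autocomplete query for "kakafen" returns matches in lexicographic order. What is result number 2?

kakafensota

Words with prefix "kakafen", in lexicographic order: "kakafen", "kakafensota"
Position 2: kakafensota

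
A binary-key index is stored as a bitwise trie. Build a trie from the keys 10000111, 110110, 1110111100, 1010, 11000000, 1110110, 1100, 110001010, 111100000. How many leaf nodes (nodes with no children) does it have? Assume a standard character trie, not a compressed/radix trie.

8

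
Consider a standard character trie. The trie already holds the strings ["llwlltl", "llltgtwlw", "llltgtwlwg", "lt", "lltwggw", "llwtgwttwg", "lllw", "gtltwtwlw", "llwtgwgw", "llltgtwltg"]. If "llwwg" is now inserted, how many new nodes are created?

2

The longest prefix of "llwwg" already in the trie is "llw" (length 3).
New nodes needed: |"llwwg"| − 3 = 5 − 3 = 2.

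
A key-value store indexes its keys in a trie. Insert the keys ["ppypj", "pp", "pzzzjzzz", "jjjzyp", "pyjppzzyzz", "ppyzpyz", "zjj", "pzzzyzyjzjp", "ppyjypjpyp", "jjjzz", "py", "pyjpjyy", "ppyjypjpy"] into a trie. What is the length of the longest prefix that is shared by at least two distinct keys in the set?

Equivalently: take the maximum, over all pairs, of their longest common prefix length.
"ppyjypjpy" and "ppyjypjpyp" agree on "ppyjypjpy" (9 characters) before diverging; nothing deeper is shared.
Longest shared-prefix length: 9

9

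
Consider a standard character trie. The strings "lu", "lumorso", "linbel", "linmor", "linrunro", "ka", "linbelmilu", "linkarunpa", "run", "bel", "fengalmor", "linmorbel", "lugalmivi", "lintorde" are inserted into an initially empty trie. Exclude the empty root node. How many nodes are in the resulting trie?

63

For each word, the new-node count is its length minus the longest prefix already in the trie:
  "lu" → 2 new (l, u)
  "lumorso" → prefix "lu" already present; 5 new (m, o, r, s, o)
  "linbel" → prefix "l" already present; 5 new (i, n, b, e, l)
  "linmor" → prefix "lin" already present; 3 new (m, o, r)
  "linrunro" → prefix "lin" already present; 5 new (r, u, n, r, o)
  "ka" → 2 new (k, a)
  "linbelmilu" → prefix "linbel" already present; 4 new (m, i, l, u)
  "linkarunpa" → prefix "lin" already present; 7 new (k, a, r, u, n, p, a)
  "run" → 3 new (r, u, n)
  "bel" → 3 new (b, e, l)
  "fengalmor" → 9 new (f, e, n, g, a, l, m, o, r)
  "linmorbel" → prefix "linmor" already present; 3 new (b, e, l)
  "lugalmivi" → prefix "lu" already present; 7 new (g, a, l, m, i, v, i)
  "lintorde" → prefix "lin" already present; 5 new (t, o, r, d, e)
Total nodes = 2 + 5 + 5 + 3 + 5 + 2 + 4 + 7 + 3 + 3 + 9 + 3 + 7 + 5 = 63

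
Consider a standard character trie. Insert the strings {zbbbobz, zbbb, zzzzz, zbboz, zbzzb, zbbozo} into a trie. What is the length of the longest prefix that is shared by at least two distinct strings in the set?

The deepest shared node is where two words last agree before diverging.
e.g. "zbboz" and "zbbozo" share the prefix "zbboz" of length 5; no pair shares a longer one.
Longest shared-prefix length: 5

5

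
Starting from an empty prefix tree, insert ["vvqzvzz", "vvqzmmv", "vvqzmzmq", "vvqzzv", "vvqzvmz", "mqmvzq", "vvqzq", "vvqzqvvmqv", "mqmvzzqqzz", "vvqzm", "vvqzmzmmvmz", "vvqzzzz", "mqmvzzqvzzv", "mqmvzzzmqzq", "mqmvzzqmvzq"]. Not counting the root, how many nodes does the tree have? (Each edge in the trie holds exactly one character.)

Insert word by word; a character creates a node only if that edge doesn't already exist:
  "vvqzvzz" → 7 new (v, v, q, z, v, z, z)
  "vvqzmmv" → prefix "vvqz" already present; 3 new (m, m, v)
  "vvqzmzmq" → prefix "vvqzm" already present; 3 new (z, m, q)
  "vvqzzv" → prefix "vvqz" already present; 2 new (z, v)
  "vvqzvmz" → prefix "vvqzv" already present; 2 new (m, z)
  "mqmvzq" → 6 new (m, q, m, v, z, q)
  "vvqzq" → prefix "vvqz" already present; 1 new (q)
  "vvqzqvvmqv" → prefix "vvqzq" already present; 5 new (v, v, m, q, v)
  "mqmvzzqqzz" → prefix "mqmvz" already present; 5 new (z, q, q, z, z)
  "vvqzm" → prefix "vvqzm" already present; 0 new (none)
  "vvqzmzmmvmz" → prefix "vvqzmzm" already present; 4 new (m, v, m, z)
  "vvqzzzz" → prefix "vvqzz" already present; 2 new (z, z)
  "mqmvzzqvzzv" → prefix "mqmvzzq" already present; 4 new (v, z, z, v)
  "mqmvzzzmqzq" → prefix "mqmvzz" already present; 5 new (z, m, q, z, q)
  "mqmvzzqmvzq" → prefix "mqmvzzq" already present; 4 new (m, v, z, q)
Total nodes = 7 + 3 + 3 + 2 + 2 + 6 + 1 + 5 + 5 + 0 + 4 + 2 + 4 + 5 + 4 = 53

53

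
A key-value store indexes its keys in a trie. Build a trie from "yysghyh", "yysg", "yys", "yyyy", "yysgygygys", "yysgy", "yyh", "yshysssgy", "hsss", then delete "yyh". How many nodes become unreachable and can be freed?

Walk "yyh" from the leaf back toward the root, removing each node that no remaining word uses.
The suffix "h" (1 node) is used only by "yyh"; the node for "yy" still has the child "s", so pruning stops there.
Nodes removed: 1

1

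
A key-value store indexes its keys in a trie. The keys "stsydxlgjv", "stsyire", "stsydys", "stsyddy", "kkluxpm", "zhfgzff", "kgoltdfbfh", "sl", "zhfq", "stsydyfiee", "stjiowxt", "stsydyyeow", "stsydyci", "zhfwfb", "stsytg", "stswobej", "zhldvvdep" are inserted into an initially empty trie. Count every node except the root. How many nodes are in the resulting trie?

Count nodes per top-level branch (shared prefixes stored once):
  'k'-branch (kgoltdfbfh, kkluxpm): 16 nodes
  's'-branch (sl, stjiowxt, stswobej, stsyddy, stsydxlgjv, stsydyci, stsydyfiee, stsydys, stsydyyeow, stsyire, stsytg): 41 nodes
  'z'-branch (zhfgzff, zhfq, zhfwfb, zhldvvdep): 18 nodes
Sum: 75

75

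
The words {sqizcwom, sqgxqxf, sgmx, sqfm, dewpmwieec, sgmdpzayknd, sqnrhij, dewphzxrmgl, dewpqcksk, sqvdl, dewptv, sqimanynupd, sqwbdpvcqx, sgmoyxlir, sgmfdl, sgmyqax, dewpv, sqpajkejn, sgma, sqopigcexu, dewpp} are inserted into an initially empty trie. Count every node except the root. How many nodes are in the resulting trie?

105

Insert word by word; a character creates a node only if that edge doesn't already exist:
  "sqizcwom" → 8 new (s, q, i, z, c, w, o, m)
  "sqgxqxf" → prefix "sq" already present; 5 new (g, x, q, x, f)
  "sgmx" → prefix "s" already present; 3 new (g, m, x)
  "sqfm" → prefix "sq" already present; 2 new (f, m)
  "dewpmwieec" → 10 new (d, e, w, p, m, w, i, e, e, c)
  "sgmdpzayknd" → prefix "sgm" already present; 8 new (d, p, z, a, y, k, n, d)
  "sqnrhij" → prefix "sq" already present; 5 new (n, r, h, i, j)
  "dewphzxrmgl" → prefix "dewp" already present; 7 new (h, z, x, r, m, g, l)
  "dewpqcksk" → prefix "dewp" already present; 5 new (q, c, k, s, k)
  "sqvdl" → prefix "sq" already present; 3 new (v, d, l)
  "dewptv" → prefix "dewp" already present; 2 new (t, v)
  "sqimanynupd" → prefix "sqi" already present; 8 new (m, a, n, y, n, u, p, d)
  "sqwbdpvcqx" → prefix "sq" already present; 8 new (w, b, d, p, v, c, q, x)
  "sgmoyxlir" → prefix "sgm" already present; 6 new (o, y, x, l, i, r)
  "sgmfdl" → prefix "sgm" already present; 3 new (f, d, l)
  "sgmyqax" → prefix "sgm" already present; 4 new (y, q, a, x)
  "dewpv" → prefix "dewp" already present; 1 new (v)
  "sqpajkejn" → prefix "sq" already present; 7 new (p, a, j, k, e, j, n)
  "sgma" → prefix "sgm" already present; 1 new (a)
  "sqopigcexu" → prefix "sq" already present; 8 new (o, p, i, g, c, e, x, u)
  "dewpp" → prefix "dewp" already present; 1 new (p)
Total nodes = 8 + 5 + 3 + 2 + 10 + 8 + 5 + 7 + 5 + 3 + 2 + 8 + 8 + 6 + 3 + 4 + 1 + 7 + 1 + 8 + 1 = 105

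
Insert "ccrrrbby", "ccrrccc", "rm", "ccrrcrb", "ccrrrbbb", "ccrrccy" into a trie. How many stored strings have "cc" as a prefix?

5

Filter for entries beginning with "cc":
Matches: "ccrrccc", "ccrrccy", "ccrrcrb", "ccrrrbbb", "ccrrrbby"
Count: 5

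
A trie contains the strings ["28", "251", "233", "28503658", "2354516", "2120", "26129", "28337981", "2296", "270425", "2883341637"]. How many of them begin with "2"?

Filter for entries beginning with "2":
Matches: "2120", "2296", "233", "2354516", "251", "26129", "270425", "28", "28337981", "28503658", "2883341637"
Count: 11

11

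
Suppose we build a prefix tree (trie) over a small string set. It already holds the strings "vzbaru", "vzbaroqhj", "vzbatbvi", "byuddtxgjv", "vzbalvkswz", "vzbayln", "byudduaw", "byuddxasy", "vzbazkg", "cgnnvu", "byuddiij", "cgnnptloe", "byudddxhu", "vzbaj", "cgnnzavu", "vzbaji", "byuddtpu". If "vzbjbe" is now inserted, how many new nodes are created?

3

Walking "vzbjbe" from the root, the first 3 characters ("vzb") follow existing edges; "j" is the first miss.
Each of the 3 remaining characters creates one node.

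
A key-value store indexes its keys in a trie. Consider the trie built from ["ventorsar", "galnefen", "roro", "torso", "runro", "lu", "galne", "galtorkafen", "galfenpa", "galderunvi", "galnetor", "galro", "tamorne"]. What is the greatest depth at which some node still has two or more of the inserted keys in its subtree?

Equivalently: take the maximum, over all pairs, of their longest common prefix length.
"galne" and "galnefen" agree on "galne" (5 characters) before diverging; nothing deeper is shared.
Longest shared-prefix length: 5

5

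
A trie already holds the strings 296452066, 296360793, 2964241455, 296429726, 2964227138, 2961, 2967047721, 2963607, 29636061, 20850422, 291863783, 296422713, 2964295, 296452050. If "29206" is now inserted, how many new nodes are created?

The longest prefix of "29206" already in the trie is "29" (length 2).
So 5 − 2 = 3 new nodes.

3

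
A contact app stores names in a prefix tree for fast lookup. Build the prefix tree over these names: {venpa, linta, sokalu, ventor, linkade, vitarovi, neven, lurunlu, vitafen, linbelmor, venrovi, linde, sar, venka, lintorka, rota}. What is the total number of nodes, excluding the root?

For each word, the new-node count is its length minus the longest prefix already in the trie:
  "venpa" → 5 new (v, e, n, p, a)
  "linta" → 5 new (l, i, n, t, a)
  "sokalu" → 6 new (s, o, k, a, l, u)
  "ventor" → prefix "ven" already present; 3 new (t, o, r)
  "linkade" → prefix "lin" already present; 4 new (k, a, d, e)
  "vitarovi" → prefix "v" already present; 7 new (i, t, a, r, o, v, i)
  "neven" → 5 new (n, e, v, e, n)
  "lurunlu" → prefix "l" already present; 6 new (u, r, u, n, l, u)
  "vitafen" → prefix "vita" already present; 3 new (f, e, n)
  "linbelmor" → prefix "lin" already present; 6 new (b, e, l, m, o, r)
  "venrovi" → prefix "ven" already present; 4 new (r, o, v, i)
  "linde" → prefix "lin" already present; 2 new (d, e)
  "sar" → prefix "s" already present; 2 new (a, r)
  "venka" → prefix "ven" already present; 2 new (k, a)
  "lintorka" → prefix "lint" already present; 4 new (o, r, k, a)
  "rota" → 4 new (r, o, t, a)
Total nodes = 5 + 5 + 6 + 3 + 4 + 7 + 5 + 6 + 3 + 6 + 4 + 2 + 2 + 2 + 4 + 4 = 68

68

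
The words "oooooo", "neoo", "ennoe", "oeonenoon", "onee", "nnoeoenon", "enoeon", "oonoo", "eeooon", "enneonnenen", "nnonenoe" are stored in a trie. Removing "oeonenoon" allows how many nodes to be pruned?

After clearing the end-marker at "oeonenoon", prune upward until reaching a node still needed by another word.
The suffix "eonenoon" (8 nodes) is used only by "oeonenoon"; the node for "o" still has the child "o", so pruning stops there.
Nodes removed: 8

8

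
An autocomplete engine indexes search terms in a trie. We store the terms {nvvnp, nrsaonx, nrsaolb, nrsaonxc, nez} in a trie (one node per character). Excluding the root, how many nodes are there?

16

For each word, the new-node count is its length minus the longest prefix already in the trie:
  "nvvnp" → 5 new (n, v, v, n, p)
  "nrsaonx" → prefix "n" already present; 6 new (r, s, a, o, n, x)
  "nrsaolb" → prefix "nrsao" already present; 2 new (l, b)
  "nrsaonxc" → prefix "nrsaonx" already present; 1 new (c)
  "nez" → prefix "n" already present; 2 new (e, z)
Total nodes = 5 + 6 + 2 + 1 + 2 = 16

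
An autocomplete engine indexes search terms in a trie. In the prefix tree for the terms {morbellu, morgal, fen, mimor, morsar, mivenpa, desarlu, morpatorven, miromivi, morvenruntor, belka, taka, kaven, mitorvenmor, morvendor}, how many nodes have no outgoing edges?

A leaf is a node with no children — equivalently, the end of a word that is not a proper prefix of any other stored word.
Those words: "belka", "desarlu", "fen", "kaven", "mimor", "miromivi", "mitorvenmor", "mivenpa", "morbellu", "morgal", "morpatorven", "morsar", "morvendor", "morvenruntor", "taka"
Leaf count: 15

15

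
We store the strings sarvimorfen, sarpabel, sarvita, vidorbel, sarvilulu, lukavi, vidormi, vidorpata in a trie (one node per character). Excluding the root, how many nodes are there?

42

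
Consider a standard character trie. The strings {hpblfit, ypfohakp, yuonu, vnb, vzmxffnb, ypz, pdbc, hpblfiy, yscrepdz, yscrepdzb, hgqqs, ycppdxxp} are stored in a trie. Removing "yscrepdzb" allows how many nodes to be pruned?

1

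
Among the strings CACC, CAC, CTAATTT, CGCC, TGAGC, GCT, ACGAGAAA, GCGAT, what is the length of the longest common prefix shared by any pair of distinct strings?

Equivalently: take the maximum, over all pairs, of their longest common prefix length.
"CAC" and "CACC" agree on "CAC" (3 characters) before diverging; nothing deeper is shared.
Longest shared-prefix length: 3

3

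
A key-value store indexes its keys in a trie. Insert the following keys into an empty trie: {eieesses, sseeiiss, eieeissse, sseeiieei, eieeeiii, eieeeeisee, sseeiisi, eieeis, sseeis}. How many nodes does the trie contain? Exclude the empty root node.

For each word, the new-node count is its length minus the longest prefix already in the trie:
  "eieesses" → 8 new (e, i, e, e, s, s, e, s)
  "sseeiiss" → 8 new (s, s, e, e, i, i, s, s)
  "eieeissse" → prefix "eiee" already present; 5 new (i, s, s, s, e)
  "sseeiieei" → prefix "sseeii" already present; 3 new (e, e, i)
  "eieeeiii" → prefix "eiee" already present; 4 new (e, i, i, i)
  "eieeeeisee" → prefix "eieee" already present; 5 new (e, i, s, e, e)
  "sseeiisi" → prefix "sseeiis" already present; 1 new (i)
  "eieeis" → prefix "eieeis" already present; 0 new (none)
  "sseeis" → prefix "sseei" already present; 1 new (s)
Total nodes = 8 + 8 + 5 + 3 + 4 + 5 + 1 + 0 + 1 = 35

35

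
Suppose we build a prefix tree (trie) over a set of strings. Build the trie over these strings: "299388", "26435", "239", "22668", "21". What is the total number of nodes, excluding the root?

17

Trace insertions, counting only characters that open a new branch:
  "299388" → 6 new (2, 9, 9, 3, 8, 8)
  "26435" → prefix "2" already present; 4 new (6, 4, 3, 5)
  "239" → prefix "2" already present; 2 new (3, 9)
  "22668" → prefix "2" already present; 4 new (2, 6, 6, 8)
  "21" → prefix "2" already present; 1 new (1)
Total nodes = 6 + 4 + 2 + 4 + 1 = 17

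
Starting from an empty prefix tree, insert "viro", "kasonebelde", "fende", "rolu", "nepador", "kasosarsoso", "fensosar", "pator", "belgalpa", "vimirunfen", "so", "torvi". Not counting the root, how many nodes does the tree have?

Trace insertions, counting only characters that open a new branch:
  "viro" → 4 new (v, i, r, o)
  "kasonebelde" → 11 new (k, a, s, o, n, e, b, e, l, d, e)
  "fende" → 5 new (f, e, n, d, e)
  "rolu" → 4 new (r, o, l, u)
  "nepador" → 7 new (n, e, p, a, d, o, r)
  "kasosarsoso" → prefix "kaso" already present; 7 new (s, a, r, s, o, s, o)
  "fensosar" → prefix "fen" already present; 5 new (s, o, s, a, r)
  "pator" → 5 new (p, a, t, o, r)
  "belgalpa" → 8 new (b, e, l, g, a, l, p, a)
  "vimirunfen" → prefix "vi" already present; 8 new (m, i, r, u, n, f, e, n)
  "so" → 2 new (s, o)
  "torvi" → 5 new (t, o, r, v, i)
Total nodes = 4 + 11 + 5 + 4 + 7 + 7 + 5 + 5 + 8 + 8 + 2 + 5 = 71

71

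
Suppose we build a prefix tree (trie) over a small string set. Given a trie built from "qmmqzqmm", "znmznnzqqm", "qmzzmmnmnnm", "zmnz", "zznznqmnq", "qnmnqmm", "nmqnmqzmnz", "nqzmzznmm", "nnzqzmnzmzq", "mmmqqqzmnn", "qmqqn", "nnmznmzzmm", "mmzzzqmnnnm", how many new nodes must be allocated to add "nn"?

0

Every character of "nn" already lies on an existing path (it is a prefix of some stored word).
No new nodes are needed: 0.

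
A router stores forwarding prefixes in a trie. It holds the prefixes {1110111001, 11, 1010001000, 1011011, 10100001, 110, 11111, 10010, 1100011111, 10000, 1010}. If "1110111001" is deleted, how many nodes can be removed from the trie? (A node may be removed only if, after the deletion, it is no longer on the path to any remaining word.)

A node on "1110111001"'s path can go only if nothing else ends at it or branches off below it.
The suffix "0111001" (7 nodes) is used only by "1110111001"; the node for "111" still has the child "1", so pruning stops there.
Nodes removed: 7

7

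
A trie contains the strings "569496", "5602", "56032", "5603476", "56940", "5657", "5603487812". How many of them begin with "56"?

7

Walk to "56"; the words in its subtree are exactly those with that prefix.
Matches: "5602", "56032", "5603476", "5603487812", "5657", "56940", "569496"
Count: 7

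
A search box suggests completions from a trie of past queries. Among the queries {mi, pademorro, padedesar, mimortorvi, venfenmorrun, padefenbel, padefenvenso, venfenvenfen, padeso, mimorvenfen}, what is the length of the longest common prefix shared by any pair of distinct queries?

7

Equivalently: take the maximum, over all pairs, of their longest common prefix length.
e.g. "padefenbel" and "padefenvenso" share the prefix "padefen" of length 7; no pair shares a longer one.
Longest shared-prefix length: 7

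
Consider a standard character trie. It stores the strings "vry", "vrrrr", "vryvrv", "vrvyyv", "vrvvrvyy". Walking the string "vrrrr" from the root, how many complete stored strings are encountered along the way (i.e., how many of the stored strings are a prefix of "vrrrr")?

1

Check each prefix of "vrrrr" against the stored set — each match is an end-marker on the path.
Prefixes of the query that are stored words: "vrrrr"
Count: 1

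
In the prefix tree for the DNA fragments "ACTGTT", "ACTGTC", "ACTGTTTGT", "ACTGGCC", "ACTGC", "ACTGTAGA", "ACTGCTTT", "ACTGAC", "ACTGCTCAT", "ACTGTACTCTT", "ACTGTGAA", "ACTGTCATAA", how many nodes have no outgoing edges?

9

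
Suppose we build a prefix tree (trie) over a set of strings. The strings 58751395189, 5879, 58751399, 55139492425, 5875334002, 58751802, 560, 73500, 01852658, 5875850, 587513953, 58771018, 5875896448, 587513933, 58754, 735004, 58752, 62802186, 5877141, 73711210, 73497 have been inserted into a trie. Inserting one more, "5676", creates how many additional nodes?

2

"56" is already a path in the trie; the remaining "76" must be added.
New nodes needed: |"5676"| − 2 = 4 − 2 = 2.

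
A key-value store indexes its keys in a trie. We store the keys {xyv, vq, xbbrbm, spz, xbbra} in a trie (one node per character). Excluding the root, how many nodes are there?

14

Trie structure (* marks end of a word):
(root)
├─ s
│  └─ p
│     └─ z *
├─ v
│  └─ q *
└─ x
   ├─ b
   │  └─ b
   │     └─ r
   │        ├─ a *
   │        └─ b
   │           └─ m *
   └─ y
      └─ v *
Counting every labelled node above: 14.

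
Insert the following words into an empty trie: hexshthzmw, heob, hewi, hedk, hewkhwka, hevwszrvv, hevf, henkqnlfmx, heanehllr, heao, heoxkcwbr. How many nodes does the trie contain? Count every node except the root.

Trace insertions, counting only characters that open a new branch:
  "hexshthzmw" → 10 new (h, e, x, s, h, t, h, z, m, w)
  "heob" → prefix "he" already present; 2 new (o, b)
  "hewi" → prefix "he" already present; 2 new (w, i)
  "hedk" → prefix "he" already present; 2 new (d, k)
  "hewkhwka" → prefix "hew" already present; 5 new (k, h, w, k, a)
  "hevwszrvv" → prefix "he" already present; 7 new (v, w, s, z, r, v, v)
  "hevf" → prefix "hev" already present; 1 new (f)
  "henkqnlfmx" → prefix "he" already present; 8 new (n, k, q, n, l, f, m, x)
  "heanehllr" → prefix "he" already present; 7 new (a, n, e, h, l, l, r)
  "heao" → prefix "hea" already present; 1 new (o)
  "heoxkcwbr" → prefix "heo" already present; 6 new (x, k, c, w, b, r)
Total nodes = 10 + 2 + 2 + 2 + 5 + 7 + 1 + 8 + 7 + 1 + 6 = 51

51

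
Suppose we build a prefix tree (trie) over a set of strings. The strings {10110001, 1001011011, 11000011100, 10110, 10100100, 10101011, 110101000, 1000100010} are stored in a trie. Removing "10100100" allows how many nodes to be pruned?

Walk "10100100" from the leaf back toward the root, removing each node that no remaining word uses.
The suffix "0100" (4 nodes) is used only by "10100100"; the node for "1010" still has the child "1", so pruning stops there.
Nodes removed: 4

4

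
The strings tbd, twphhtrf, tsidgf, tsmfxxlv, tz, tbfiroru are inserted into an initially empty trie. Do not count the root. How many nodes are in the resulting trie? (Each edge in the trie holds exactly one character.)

28

Insert word by word; a character creates a node only if that edge doesn't already exist:
  "tbd" → 3 new (t, b, d)
  "twphhtrf" → prefix "t" already present; 7 new (w, p, h, h, t, r, f)
  "tsidgf" → prefix "t" already present; 5 new (s, i, d, g, f)
  "tsmfxxlv" → prefix "ts" already present; 6 new (m, f, x, x, l, v)
  "tz" → prefix "t" already present; 1 new (z)
  "tbfiroru" → prefix "tb" already present; 6 new (f, i, r, o, r, u)
Total nodes = 3 + 7 + 5 + 6 + 1 + 6 = 28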